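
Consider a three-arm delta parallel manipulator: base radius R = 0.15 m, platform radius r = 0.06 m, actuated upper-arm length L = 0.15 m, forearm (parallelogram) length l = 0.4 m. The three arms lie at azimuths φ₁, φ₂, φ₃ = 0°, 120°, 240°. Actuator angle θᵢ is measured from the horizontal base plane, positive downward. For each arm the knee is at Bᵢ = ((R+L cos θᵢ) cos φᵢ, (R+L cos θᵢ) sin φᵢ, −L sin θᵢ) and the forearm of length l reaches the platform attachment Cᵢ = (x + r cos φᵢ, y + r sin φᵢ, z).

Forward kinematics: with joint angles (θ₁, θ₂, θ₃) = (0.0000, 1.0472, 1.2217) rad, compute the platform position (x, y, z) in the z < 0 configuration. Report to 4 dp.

(0.1952, 0.0333, -0.3961)

O1 = (0.2400·cos0.0°, 0.2400·sin0.0°, 0.0000) = (0.2400, 0.0000, 0.0000)
φ2=120.0°: virtual centre (-0.0825, 0.1429, -0.1299), radius l
O3 = (0.1413·cos240.0°, 0.1413·sin240.0°, -0.1410) = (-0.0707, -0.1224, -0.1410)
subtract pairs → two planes through P
linear system: -0.6450x+0.2858y = -0.0135−-0.2598z; -0.6213x+-0.2448y = -0.0178−-0.2819z
Cramer: x(z) = 0.0250-0.4298z;  y(z) = 0.0092-0.0608z
quadratic in z: (1.1884)z²+(0.1837)z+(-0.1137)=0, √Δ=0.7577 → z ∈ {-0.3961, 0.2415}; z = -0.3961 (taking z<0)
x = 0.1952, y = 0.0333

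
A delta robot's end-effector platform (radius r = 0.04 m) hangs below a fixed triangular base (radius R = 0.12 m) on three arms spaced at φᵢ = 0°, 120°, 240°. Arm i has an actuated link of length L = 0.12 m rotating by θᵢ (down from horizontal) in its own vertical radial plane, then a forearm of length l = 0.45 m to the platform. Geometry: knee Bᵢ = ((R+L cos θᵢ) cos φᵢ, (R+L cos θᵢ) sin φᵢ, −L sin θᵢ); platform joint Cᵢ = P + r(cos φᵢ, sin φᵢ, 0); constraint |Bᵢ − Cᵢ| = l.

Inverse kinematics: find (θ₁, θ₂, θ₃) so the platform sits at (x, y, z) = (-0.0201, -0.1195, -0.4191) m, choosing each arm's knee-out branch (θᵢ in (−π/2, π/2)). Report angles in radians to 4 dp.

θ₁ = 0.3492, θ₂ = 0.6107, θ₃ = -0.1745

φ1=0.0° → target in arm frame (-0.0201, -0.1195)
  A cos θ + B sin θ = C:  0.1001·cos θ + -0.4191·sin θ = -0.0494
  γ=atan2(-0.4191,0.1001)=-1.3363;  ψ=arccos(-0.1145)=1.6856;  θ1=γ+ψ≈0.3492
arm 2 (φ=120.0°): x'=-0.0934, y'=0.0772
  A=0.1734, B=-0.4191, C=(l²−L²−A²−y'²−z²)/(2L)=-0.0982
  γ=atan2(-0.4191,0.1734)=-1.1784;  ψ=arccos(-0.2166)=1.7891;  θ2=γ+ψ≈0.6107
arm 3 (φ=240.0°): x'=0.1135, y'=0.0423
  A cos θ + B sin θ = C:  -0.0335·cos θ + -0.4191·sin θ = 0.0397
  √(A²+B²)=0.4204;  θ3 = -1.6507+1.4761 ≈ -0.1745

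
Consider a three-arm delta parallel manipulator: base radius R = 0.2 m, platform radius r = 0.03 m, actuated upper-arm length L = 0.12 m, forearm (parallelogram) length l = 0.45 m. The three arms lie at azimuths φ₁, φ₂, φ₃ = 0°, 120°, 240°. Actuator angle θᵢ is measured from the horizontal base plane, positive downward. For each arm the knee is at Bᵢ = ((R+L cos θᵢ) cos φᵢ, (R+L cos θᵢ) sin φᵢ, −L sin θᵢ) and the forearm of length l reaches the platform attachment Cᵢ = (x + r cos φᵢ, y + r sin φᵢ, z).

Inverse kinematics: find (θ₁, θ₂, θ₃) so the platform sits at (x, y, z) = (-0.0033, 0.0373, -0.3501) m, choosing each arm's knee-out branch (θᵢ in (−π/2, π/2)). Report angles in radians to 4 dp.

θ₁ = 0.0873, θ₂ = -0.1749, θ₃ = 0.2614

arm 1 (φ=0.0°): x'=-0.0033, y'=0.0373
  A cos θ + B sin θ = C:  0.1733·cos θ + -0.3501·sin θ = 0.1421
  γ=atan2(-0.3501,0.1733)=-1.1112;  ψ=arccos(0.3638)=1.1985;  θ1=γ+ψ≈0.0873
rotate P by −φ2: (0.0340, -0.0158, -0.3501)
  e−x'=0.1360;  (l²−L²−(e−x')²−y'²−z²)/2L = 0.1949
  θ2 = atan2(B,A) + arccos(C/0.3756) = -0.1749
φ3=240.0° → target in arm frame (-0.0307, -0.0215)
  A cos θ + B sin θ = C:  0.2007·cos θ + -0.3501·sin θ = 0.1034
  θ3 = atan2(B,A) + arccos(C/0.4035) = 0.2614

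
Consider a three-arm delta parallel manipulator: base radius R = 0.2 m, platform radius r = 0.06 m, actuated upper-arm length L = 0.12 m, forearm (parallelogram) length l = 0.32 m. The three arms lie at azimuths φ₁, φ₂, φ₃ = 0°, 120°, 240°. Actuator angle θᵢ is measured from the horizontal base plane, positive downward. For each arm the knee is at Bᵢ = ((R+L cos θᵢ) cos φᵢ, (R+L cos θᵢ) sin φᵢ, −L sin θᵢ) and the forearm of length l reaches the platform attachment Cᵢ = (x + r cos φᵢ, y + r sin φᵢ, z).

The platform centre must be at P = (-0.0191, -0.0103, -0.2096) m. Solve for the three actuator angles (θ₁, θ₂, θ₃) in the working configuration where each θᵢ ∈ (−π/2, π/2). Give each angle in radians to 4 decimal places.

θ₁ = 0.3495, θ₂ = 0.1751, θ₃ = 0.0000

rotate P by −φ1: (-0.0191, -0.0103, -0.2096)
  A cos θ + B sin θ = C:  0.1591·cos θ + -0.2096·sin θ = 0.0777
  θ1 = atan2(B,A) + arccos(C/0.2631) = 0.3495
rotate P by −φ2: (0.0006, 0.0217, -0.2096)
  A cos θ + B sin θ = C:  0.1394·cos θ + -0.2096·sin θ = 0.1007
  γ=atan2(-0.2096,0.1394)=-0.9840;  ψ=arccos(0.4002)=1.1591;  θ2=γ+ψ≈0.1751
rotate P by −φ3: (0.0185, -0.0114, -0.2096)
  A cos θ + B sin θ = C:  0.1215·cos θ + -0.2096·sin θ = 0.1215
  √(A²+B²)=0.2423;  θ3 = -1.0453+1.0453 ≈ 0.0000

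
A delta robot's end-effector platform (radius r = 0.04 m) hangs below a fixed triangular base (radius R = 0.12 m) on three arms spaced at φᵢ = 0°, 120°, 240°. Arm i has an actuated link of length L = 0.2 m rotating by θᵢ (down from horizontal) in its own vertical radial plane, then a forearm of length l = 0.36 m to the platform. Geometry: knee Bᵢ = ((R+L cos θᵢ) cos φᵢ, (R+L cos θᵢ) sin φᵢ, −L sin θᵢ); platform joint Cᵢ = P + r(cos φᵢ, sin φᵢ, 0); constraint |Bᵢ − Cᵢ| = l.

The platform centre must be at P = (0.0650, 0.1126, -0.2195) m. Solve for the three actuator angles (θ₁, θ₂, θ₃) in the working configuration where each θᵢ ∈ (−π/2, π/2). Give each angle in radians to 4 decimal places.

rotate P by −φ1: (0.0650, 0.1126, -0.2195)
  A cos θ + B sin θ = C:  0.0150·cos θ + -0.2195·sin θ = 0.0713
  γ=atan2(-0.2195,0.0150)=-1.5026;  ψ=arccos(0.3240)=1.2408;  θ1=γ+ψ≈-0.2618
arm 2 (φ=120.0°): x'=0.0650, y'=-0.1126
  A cos θ + B sin θ = C:  0.0150·cos θ + -0.2195·sin θ = 0.0713
  γ=atan2(-0.2195,0.0150)=-1.5026;  ψ=arccos(0.3241)=1.2408;  θ2=γ+ψ≈-0.2618
φ3=240.0° → target in arm frame (-0.1300, 0.0000)
  e−x'=0.2100;  (l²−L²−(e−x')²−y'²−z²)/2L = -0.0067
  √(A²+B²)=0.3038;  θ3 = -0.8075+1.5929 ≈ 0.7854

θ₁ = -0.2618, θ₂ = -0.2618, θ₃ = 0.7854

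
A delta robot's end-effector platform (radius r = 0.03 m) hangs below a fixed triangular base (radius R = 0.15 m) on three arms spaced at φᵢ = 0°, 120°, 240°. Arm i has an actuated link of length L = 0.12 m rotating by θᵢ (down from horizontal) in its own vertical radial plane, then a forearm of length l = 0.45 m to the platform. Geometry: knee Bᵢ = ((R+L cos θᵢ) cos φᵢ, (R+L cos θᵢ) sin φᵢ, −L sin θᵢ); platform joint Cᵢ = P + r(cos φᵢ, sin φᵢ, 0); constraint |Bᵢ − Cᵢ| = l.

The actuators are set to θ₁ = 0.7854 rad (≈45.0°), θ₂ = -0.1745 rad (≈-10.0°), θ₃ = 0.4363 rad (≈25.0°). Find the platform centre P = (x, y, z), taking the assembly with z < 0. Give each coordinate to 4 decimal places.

arm 1 at φ=0.0°: e+L cos θ1 = 0.2049;  O1 = (0.2049, 0.0000, -0.0849)
O2 = (0.2382·cos120.0°, 0.2382·sin120.0°, 0.0208) = (-0.1191, 0.2063, 0.0208)
O3 = (0.2288·cos240.0°, 0.2288·sin240.0°, -0.0507) = (-0.1144, -0.1981, -0.0507)
subtract pairs → two planes through P
[-0.6479 0.4125 0.2114]·P = 0.0080;  [-0.6385 -0.3962 0.0683]·P = 0.0057
Cramer: x(z) = -0.0106+0.2152z;  y(z) = 0.0027-0.1744z
quadratic in z: (1.0767)z²+(0.0760)z+(-0.1489)=0, √Δ=0.8043 → z ∈ {-0.4088, 0.3382}; z = -0.4088 (taking z<0)
x = -0.0986, y = 0.0740

(-0.0986, 0.0740, -0.4088)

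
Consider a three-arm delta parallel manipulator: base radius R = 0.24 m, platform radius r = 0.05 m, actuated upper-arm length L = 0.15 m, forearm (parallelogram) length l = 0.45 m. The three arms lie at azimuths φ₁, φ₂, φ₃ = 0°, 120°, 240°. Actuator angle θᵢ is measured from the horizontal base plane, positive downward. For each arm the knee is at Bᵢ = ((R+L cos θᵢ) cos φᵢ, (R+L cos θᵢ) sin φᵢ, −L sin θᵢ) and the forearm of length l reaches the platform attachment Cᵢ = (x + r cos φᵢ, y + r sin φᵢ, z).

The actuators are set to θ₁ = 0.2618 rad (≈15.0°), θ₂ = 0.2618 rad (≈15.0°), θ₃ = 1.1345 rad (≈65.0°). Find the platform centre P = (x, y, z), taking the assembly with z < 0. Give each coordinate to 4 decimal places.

arm 1 at φ=0.0°: ρ1 = 0.3349;  O1 = (0.3349, 0.0000, -0.0388)
φ2=120.0°: virtual centre (-0.1674, 0.2900, -0.0388), radius l
φ3=240.0°: virtual centre (-0.1267, -0.2194, -0.1359), radius l
eliminate P² terms by subtracting sphere 1 from 2 and 3
plane₁₂: -1.0047x+0.5800y+0.0000z = 0.0000
det = 0.9764;  x = 0.0184+-0.1154z,  y = 0.0319+-0.1999z
into |P−O₁|² = l²: 1.0533z² + 0.1380z + -0.0998 = 0;  Δ = 0.4395;  z = -0.3802 or 0.2492 → z<0 root = -0.3802
x = 0.0623, y = 0.1079

(0.0623, 0.1079, -0.3802)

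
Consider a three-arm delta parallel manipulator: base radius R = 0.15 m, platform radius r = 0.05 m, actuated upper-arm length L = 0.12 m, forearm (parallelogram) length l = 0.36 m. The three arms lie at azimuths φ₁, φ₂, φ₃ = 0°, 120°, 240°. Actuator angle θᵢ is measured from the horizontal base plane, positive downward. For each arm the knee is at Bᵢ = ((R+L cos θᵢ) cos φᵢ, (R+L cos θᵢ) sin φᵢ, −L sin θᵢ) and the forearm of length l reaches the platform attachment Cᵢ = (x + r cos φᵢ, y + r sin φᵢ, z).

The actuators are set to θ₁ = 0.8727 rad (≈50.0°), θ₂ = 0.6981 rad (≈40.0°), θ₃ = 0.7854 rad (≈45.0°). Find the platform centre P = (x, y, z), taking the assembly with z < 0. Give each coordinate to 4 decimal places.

arm 1 at φ=0.0°: e+L cos θ1 = 0.1771;  O1 = (0.1771, 0.0000, -0.0919)
arm 2 at φ=120.0°: e+L cos θ2 = 0.1919;  O2 = (-0.0960, 0.1662, -0.0771)
φ3=240.0°: virtual centre (-0.0924, -0.1601, -0.0849), radius l
eliminate P² terms by subtracting sphere 1 from 2 and 3
[-0.5462 0.3324 0.0296]·P = 0.0030;  [-0.5391 -0.3202 0.0142]·P = 0.0015
Cramer: x(z) = -0.0041+0.0400z;  y(z) = 0.0021-0.0232z
sphere 1 gives Az²+Bz+C=0 with A=1.0021, B=0.1692, C=-0.0883;  B²−4AC=0.3826;  roots -0.3930, 0.2242;  negative root z = -0.3930
x = -0.0199, y = 0.0113

(-0.0199, 0.0113, -0.3930)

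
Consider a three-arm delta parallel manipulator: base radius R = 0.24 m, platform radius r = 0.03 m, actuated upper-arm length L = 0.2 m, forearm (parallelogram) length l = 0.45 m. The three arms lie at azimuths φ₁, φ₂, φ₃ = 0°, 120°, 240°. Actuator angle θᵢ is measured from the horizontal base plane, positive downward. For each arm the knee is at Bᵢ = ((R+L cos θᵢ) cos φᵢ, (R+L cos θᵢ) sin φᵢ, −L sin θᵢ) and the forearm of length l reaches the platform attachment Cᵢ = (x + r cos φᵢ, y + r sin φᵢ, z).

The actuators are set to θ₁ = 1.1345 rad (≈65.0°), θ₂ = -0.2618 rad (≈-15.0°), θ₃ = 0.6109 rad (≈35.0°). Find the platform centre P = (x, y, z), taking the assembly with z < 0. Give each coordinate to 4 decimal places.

arm 1 at φ=0.0°: (R−r)+L cos θ1 = 0.2945;  S1 = (0.2945, 0.0000, -0.1813)
φ2=120.0°: virtual centre (-0.2016, 0.3492, 0.0518), radius l
S3 = (0.3738·cos240.0°, 0.3738·sin240.0°, -0.1147) = (-0.1869, -0.3237, -0.1147)
subtract pairs → two planes through P
plane₁₂: -0.9922x+0.6983y+0.4661z = 0.0456
Cramer: x(z) = -0.0402+0.3002z;  y(z) = 0.0083-0.2409z
sphere 1 gives Az²+Bz+C=0 with A=1.1481, B=0.1576, C=-0.0576;  B²−4AC=0.2892;  roots -0.3028, 0.1656;  negative root z = -0.3028
x = -0.1311, y = 0.0812

(-0.1311, 0.0812, -0.3028)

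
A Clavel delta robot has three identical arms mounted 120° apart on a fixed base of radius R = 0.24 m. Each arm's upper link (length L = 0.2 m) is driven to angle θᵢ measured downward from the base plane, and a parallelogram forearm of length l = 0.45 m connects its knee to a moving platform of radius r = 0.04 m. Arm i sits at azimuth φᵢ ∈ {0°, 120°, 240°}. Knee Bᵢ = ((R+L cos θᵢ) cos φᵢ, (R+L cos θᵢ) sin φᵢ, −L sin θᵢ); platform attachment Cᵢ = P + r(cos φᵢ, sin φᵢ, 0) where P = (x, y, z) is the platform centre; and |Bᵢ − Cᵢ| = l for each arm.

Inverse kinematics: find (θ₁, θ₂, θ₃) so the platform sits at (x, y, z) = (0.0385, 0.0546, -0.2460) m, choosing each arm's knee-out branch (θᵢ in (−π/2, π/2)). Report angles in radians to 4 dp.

θ₁ = -0.0872, θ₂ = 0.0005, θ₃ = 0.6108

φ1=0.0° → target in arm frame (0.0385, 0.0546)
  A=0.1615, B=-0.2460, C=(l²−L²−A²−y'²−z²)/(2L)=0.1823
  γ=atan2(-0.2460,0.1615)=-0.9899;  ψ=arccos(0.6195)=0.9027;  θ1=γ+ψ≈-0.0872
rotate P by −φ2: (0.0280, -0.0606, -0.2460)
  A=0.1720, B=-0.2460, C=(l²−L²−A²−y'²−z²)/(2L)=0.1718
  θ2 = atan2(B,A) + arccos(C/0.3001) = 0.0005
φ3=240.0° → target in arm frame (-0.0665, 0.0060)
  A=0.2665, B=-0.2460, C=(l²−L²−A²−y'²−z²)/(2L)=0.0773
  √(A²+B²)=0.3627;  θ3 = -0.7454+1.3561 ≈ 0.6108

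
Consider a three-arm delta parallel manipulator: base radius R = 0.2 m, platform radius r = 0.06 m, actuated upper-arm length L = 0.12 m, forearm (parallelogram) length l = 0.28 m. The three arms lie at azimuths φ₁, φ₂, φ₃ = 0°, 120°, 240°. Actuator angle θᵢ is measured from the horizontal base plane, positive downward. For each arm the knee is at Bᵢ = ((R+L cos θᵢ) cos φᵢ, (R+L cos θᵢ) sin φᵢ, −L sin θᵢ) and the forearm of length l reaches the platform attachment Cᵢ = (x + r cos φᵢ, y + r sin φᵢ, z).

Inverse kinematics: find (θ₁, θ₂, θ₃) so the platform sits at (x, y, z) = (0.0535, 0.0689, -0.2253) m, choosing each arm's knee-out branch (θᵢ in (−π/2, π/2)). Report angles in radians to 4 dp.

θ₁ = 0.3491, θ₂ = 0.5231, θ₃ = 1.3090

φ1=0.0° → target in arm frame (0.0535, 0.0689)
  A cos θ + B sin θ = C:  0.0865·cos θ + -0.2253·sin θ = 0.0042
  θ1 = atan2(B,A) + arccos(C/0.2413) = 0.3491
rotate P by −φ2: (0.0329, -0.0808, -0.2253)
  e−x'=0.1071;  (l²−L²−(e−x')²−y'²−z²)/2L = -0.0198
  √(A²+B²)=0.2495;  θ2 = -1.1271+1.6503 ≈ 0.5231
φ3=240.0° → target in arm frame (-0.0864, 0.0119)
  A cos θ + B sin θ = C:  0.2264·cos θ + -0.2253·sin θ = -0.1590
  θ3 = atan2(B,A) + arccos(C/0.3194) = 1.3090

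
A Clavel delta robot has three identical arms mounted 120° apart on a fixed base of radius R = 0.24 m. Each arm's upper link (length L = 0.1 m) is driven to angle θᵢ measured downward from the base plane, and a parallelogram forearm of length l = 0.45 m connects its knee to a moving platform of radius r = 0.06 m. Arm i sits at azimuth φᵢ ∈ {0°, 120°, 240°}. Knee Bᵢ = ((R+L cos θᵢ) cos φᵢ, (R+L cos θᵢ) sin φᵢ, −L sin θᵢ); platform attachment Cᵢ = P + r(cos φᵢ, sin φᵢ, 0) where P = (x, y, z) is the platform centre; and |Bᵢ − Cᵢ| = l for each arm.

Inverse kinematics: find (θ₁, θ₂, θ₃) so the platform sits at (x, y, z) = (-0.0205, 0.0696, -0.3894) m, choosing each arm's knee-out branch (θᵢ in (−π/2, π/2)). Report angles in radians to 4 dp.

φ1=0.0° → target in arm frame (-0.0205, 0.0696)
  A cos θ + B sin θ = C:  0.2005·cos θ + -0.3894·sin θ = -0.0209
  √(A²+B²)=0.4380;  θ1 = -1.0953+1.6185 ≈ 0.5232
arm 2 (φ=120.0°): x'=0.0705, y'=-0.0170
  A cos θ + B sin θ = C:  0.1095·cos θ + -0.3894·sin θ = 0.1430
  θ2 = atan2(B,A) + arccos(C/0.4045) = -0.0872
arm 3 (φ=240.0°): x'=-0.0500, y'=-0.0526
  e−x'=0.2300;  (l²−L²−(e−x')²−y'²−z²)/2L = -0.0740
  √(A²+B²)=0.4523;  θ3 = -1.0372+1.7352 ≈ 0.6980

θ₁ = 0.5232, θ₂ = -0.0872, θ₃ = 0.6980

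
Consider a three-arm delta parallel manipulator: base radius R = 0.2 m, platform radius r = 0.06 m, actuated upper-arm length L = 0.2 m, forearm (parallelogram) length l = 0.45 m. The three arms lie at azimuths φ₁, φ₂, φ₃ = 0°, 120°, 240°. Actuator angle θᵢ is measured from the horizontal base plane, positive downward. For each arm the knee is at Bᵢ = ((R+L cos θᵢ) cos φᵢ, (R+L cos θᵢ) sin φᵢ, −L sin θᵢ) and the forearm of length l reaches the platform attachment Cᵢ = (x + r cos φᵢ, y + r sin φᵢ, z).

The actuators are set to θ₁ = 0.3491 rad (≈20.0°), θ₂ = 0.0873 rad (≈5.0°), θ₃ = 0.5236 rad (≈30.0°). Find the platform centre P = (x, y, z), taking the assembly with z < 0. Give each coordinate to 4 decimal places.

O1 = (0.3279·cos0.0°, 0.3279·sin0.0°, -0.0684) = (0.3279, 0.0000, -0.0684)
O2 = (0.3392·cos120.0°, 0.3392·sin120.0°, -0.0174) = (-0.1696, 0.2938, -0.0174)
φ3=240.0°: virtual centre (-0.1566, -0.2712, -0.1000), radius l
eliminate P² terms by subtracting sphere 1 from 2 and 3
linear system: -0.9951x+0.5876y = 0.0032−0.1019z; -0.9691x+-0.5425y = -0.0041−-0.0632z
Cramer: x(z) = 0.0006+0.0164z;  y(z) = 0.0065-0.1457z
into |P−O₁|² = l²: 1.0215z² + 0.1242z + -0.0907 = 0;  Δ = 0.3858;  z = -0.3648 or 0.2432 → z<0 root = -0.3648
x = -0.0053, y = 0.0596

(-0.0053, 0.0596, -0.3648)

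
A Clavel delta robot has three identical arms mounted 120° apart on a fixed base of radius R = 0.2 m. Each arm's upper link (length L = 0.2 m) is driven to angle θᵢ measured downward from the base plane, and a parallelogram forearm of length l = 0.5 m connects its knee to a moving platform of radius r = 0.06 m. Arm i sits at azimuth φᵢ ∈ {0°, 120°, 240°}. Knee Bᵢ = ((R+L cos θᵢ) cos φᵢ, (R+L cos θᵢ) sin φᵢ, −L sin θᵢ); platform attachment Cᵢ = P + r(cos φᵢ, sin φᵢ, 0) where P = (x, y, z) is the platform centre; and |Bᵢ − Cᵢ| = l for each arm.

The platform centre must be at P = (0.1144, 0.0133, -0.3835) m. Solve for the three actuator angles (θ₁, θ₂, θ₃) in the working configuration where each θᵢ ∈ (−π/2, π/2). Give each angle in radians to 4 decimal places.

φ1=0.0° → target in arm frame (0.1144, 0.0133)
  A=0.0256, B=-0.3835, C=(l²−L²−A²−y'²−z²)/(2L)=0.1552
  θ1 = atan2(B,A) + arccos(C/0.3844) = -0.3491
φ2=120.0° → target in arm frame (-0.0457, -0.1057)
  e−x'=0.1857;  (l²−L²−(e−x')²−y'²−z²)/2L = 0.0432
  √(A²+B²)=0.4261;  θ2 = -1.1199+1.4693 ≈ 0.3494
arm 3 (φ=240.0°): x'=-0.0687, y'=0.0924
  A cos θ + B sin θ = C:  0.2087·cos θ + -0.3835·sin θ = 0.0271
  θ3 = atan2(B,A) + arccos(C/0.4366) = 0.4364

θ₁ = -0.3491, θ₂ = 0.3494, θ₃ = 0.4364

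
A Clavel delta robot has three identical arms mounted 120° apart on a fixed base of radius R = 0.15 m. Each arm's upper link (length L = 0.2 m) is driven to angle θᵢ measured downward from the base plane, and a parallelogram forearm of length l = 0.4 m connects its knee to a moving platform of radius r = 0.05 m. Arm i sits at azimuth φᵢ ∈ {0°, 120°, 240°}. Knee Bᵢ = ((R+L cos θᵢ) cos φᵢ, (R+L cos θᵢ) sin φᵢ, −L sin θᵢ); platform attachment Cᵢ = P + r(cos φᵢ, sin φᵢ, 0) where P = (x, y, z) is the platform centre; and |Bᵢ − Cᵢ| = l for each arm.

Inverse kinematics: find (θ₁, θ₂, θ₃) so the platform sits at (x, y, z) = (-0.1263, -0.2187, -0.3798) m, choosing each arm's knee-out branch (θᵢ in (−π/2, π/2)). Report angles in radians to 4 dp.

φ1=0.0° → target in arm frame (-0.1263, -0.2187)
  A=0.2263, B=-0.3798, C=(l²−L²−A²−y'²−z²)/(2L)=-0.3082
  √(A²+B²)=0.4421;  θ1 = -1.0334+2.3422 ≈ 1.3088
rotate P by −φ2: (-0.1262, 0.2187, -0.3798)
  A cos θ + B sin θ = C:  0.2262·cos θ + -0.3798·sin θ = -0.3082
  θ2 = atan2(B,A) + arccos(C/0.4421) = 1.3087
rotate P by −φ3: (0.2525, 0.0000, -0.3798)
  A cos θ + B sin θ = C:  -0.1525·cos θ + -0.3798·sin θ = -0.1188
  √(A²+B²)=0.4093;  θ3 = -1.9527+1.8653 ≈ -0.0874

θ₁ = 1.3088, θ₂ = 1.3087, θ₃ = -0.0874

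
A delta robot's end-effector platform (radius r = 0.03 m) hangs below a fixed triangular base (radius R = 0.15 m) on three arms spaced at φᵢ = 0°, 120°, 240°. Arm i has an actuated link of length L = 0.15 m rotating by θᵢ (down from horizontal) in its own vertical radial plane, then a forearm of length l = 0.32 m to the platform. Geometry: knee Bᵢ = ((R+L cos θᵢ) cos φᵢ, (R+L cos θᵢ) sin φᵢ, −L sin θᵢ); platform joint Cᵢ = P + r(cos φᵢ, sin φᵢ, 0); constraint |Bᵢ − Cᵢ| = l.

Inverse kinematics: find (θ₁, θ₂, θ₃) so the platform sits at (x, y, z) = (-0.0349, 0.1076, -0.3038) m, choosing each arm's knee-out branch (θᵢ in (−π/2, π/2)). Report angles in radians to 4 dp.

rotate P by −φ1: (-0.0349, 0.1076, -0.3038)
  A cos θ + B sin θ = C:  0.1549·cos θ + -0.3038·sin θ = -0.1599
  √(A²+B²)=0.3410;  θ1 = -1.0993+2.0588 ≈ 0.9595
arm 2 (φ=120.0°): x'=0.1106, y'=-0.0236
  e−x'=0.0094;  (l²−L²−(e−x')²−y'²−z²)/2L = -0.0435
  θ2 = atan2(B,A) + arccos(C/0.3039) = 0.1743
arm 3 (φ=240.0°): x'=-0.0757, y'=-0.0840
  e−x'=0.1957;  (l²−L²−(e−x')²−y'²−z²)/2L = -0.1926
  γ=atan2(-0.3038,0.1957)=-0.9984;  ψ=arccos(-0.5328)=2.1327;  θ3=γ+ψ≈1.1343

θ₁ = 0.9595, θ₂ = 0.1743, θ₃ = 1.1343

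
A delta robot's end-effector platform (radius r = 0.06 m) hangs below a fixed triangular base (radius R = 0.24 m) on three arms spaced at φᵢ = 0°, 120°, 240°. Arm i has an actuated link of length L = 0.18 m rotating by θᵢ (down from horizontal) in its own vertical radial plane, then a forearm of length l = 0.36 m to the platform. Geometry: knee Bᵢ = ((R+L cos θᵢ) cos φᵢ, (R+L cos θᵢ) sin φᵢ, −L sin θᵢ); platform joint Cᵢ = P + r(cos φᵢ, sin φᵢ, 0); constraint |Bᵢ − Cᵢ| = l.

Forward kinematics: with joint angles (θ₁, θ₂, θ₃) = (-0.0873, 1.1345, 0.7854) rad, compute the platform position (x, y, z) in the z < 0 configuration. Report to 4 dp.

centre 1 = (0.3593·cos0.0°, 0.3593·sin0.0°, 0.0157) = (0.3593, 0.0000, 0.0157)
φ2=120.0°: virtual centre (-0.1280, 0.2218, -0.1631), radius l
centre 3 = (0.3073·cos240.0°, 0.3073·sin240.0°, -0.1273) = (-0.1536, -0.2661, -0.1273)
subtract pairs → two planes through P
plane₁₂: -0.9747x+0.4435y+-0.3577z = -0.0372
det = 0.9738;  x = 0.0288+-0.3257z,  y = -0.0204+0.0906z
into |P−centre ₁|² = l²: 1.1143z² + 0.1802z + -0.0197 = 0;  Δ = 0.1204;  z = -0.2366 or 0.0748 → z<0 root = -0.2366
x = 0.1059, y = -0.0418

(0.1059, -0.0418, -0.2366)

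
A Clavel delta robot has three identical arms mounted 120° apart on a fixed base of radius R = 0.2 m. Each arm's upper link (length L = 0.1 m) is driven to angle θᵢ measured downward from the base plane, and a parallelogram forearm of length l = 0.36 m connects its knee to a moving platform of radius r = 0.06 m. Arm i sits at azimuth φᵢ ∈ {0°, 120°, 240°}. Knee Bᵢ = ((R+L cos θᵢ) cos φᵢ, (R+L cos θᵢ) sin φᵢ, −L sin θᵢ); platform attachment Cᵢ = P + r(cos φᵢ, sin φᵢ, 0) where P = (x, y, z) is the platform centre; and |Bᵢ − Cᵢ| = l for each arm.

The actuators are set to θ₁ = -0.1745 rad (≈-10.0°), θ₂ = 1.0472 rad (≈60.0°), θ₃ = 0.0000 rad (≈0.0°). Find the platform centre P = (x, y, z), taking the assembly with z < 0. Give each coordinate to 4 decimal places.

φ1=0.0°: virtual centre (0.2385, 0.0000, 0.0174), radius l
arm 2 at φ=120.0°: (R−r)+L cos θ2 = 0.1900;  S2 = (-0.0950, 0.1645, -0.0866)
φ3=240.0°: virtual centre (-0.1200, -0.2078, 0.0000), radius l
|S₂|²−|S₁|² = -0.0136;  |S₃|²−|S₁|² = 0.0004
plane₁₂: -0.6670x+0.3291y+-0.2079z = -0.0136
det = 0.5132;  x = 0.0107+-0.1907z,  y = -0.0195+0.2454z
quadratic in z: (1.0966)z²+(0.0426)z+(-0.0770)=0, √Δ=0.5829 → z ∈ {-0.2852, 0.2464}; z = -0.2852 (taking z<0)
x = 0.0651, y = -0.0895

(0.0651, -0.0895, -0.2852)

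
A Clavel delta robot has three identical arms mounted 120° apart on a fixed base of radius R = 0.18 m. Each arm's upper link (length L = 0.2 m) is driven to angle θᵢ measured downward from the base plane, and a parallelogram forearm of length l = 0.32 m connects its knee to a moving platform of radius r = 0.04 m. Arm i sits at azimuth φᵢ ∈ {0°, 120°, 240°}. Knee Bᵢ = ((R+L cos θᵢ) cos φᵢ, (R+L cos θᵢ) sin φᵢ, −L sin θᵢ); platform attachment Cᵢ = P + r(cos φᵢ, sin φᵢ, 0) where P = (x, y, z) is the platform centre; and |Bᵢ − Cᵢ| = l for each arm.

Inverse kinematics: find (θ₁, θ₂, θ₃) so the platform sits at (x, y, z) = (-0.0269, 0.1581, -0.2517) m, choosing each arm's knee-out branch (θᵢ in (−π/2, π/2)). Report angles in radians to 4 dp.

θ₁ = 1.0471, θ₂ = 0.0002, θ₃ = 1.3962

rotate P by −φ1: (-0.0269, 0.1581, -0.2517)
  A cos θ + B sin θ = C:  0.1669·cos θ + -0.2517·sin θ = -0.1345
  √(A²+B²)=0.3020;  θ1 = -0.9853+2.0324 ≈ 1.0471
rotate P by −φ2: (0.1504, -0.0558, -0.2517)
  A=-0.0104, B=-0.2517, C=(l²−L²−A²−y'²−z²)/(2L)=-0.0104
  γ=atan2(-0.2517,-0.0104)=-1.6120;  ψ=arccos(-0.0414)=1.6122;  θ2=γ+ψ≈0.0002
φ3=240.0° → target in arm frame (-0.1235, -0.1023)
  e−x'=0.2635;  (l²−L²−(e−x')²−y'²−z²)/2L = -0.2021
  θ3 = atan2(B,A) + arccos(C/0.3644) = 1.3962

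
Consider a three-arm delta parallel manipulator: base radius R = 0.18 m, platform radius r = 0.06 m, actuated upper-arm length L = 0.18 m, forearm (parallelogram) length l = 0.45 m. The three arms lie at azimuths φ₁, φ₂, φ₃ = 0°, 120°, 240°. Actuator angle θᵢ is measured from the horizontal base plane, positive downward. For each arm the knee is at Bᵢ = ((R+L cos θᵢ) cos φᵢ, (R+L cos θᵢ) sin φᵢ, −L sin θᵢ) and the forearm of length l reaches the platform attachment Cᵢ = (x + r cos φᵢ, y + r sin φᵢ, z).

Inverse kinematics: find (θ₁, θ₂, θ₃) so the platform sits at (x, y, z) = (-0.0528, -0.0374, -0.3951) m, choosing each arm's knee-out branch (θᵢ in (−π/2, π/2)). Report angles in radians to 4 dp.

rotate P by −φ1: (-0.0528, -0.0374, -0.3951)
  A=0.1728, B=-0.3951, C=(l²−L²−A²−y'²−z²)/(2L)=-0.0480
  γ=atan2(-0.3951,0.1728)=-1.1585;  ψ=arccos(-0.1112)=1.6822;  θ1=γ+ψ≈0.5237
arm 2 (φ=120.0°): x'=-0.0060, y'=0.0644
  A cos θ + B sin θ = C:  0.1260·cos θ + -0.3951·sin θ = -0.0167
  γ=atan2(-0.3951,0.1260)=-1.2621;  ψ=arccos(-0.0404)=1.6112;  θ2=γ+ψ≈0.3491
arm 3 (φ=240.0°): x'=0.0588, y'=-0.0270
  A=0.0612, B=-0.3951, C=(l²−L²−A²−y'²−z²)/(2L)=0.0264
  θ3 = atan2(B,A) + arccos(C/0.3998) = 0.0875

θ₁ = 0.5237, θ₂ = 0.3491, θ₃ = 0.0875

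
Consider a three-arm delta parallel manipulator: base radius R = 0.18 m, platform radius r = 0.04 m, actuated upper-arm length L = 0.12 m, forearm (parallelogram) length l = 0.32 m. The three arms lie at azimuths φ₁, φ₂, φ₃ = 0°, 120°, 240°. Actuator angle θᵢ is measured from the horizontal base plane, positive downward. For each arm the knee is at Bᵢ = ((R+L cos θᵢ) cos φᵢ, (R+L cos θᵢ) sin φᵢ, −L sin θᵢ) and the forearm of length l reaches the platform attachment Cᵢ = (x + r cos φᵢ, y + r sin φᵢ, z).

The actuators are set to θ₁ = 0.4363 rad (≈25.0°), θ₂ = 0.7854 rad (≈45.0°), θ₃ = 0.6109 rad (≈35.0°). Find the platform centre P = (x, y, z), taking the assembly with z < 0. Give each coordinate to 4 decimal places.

S1 = (0.2488·cos0.0°, 0.2488·sin0.0°, -0.0507) = (0.2488, 0.0000, -0.0507)
φ2=120.0°: virtual centre (-0.1124, 0.1947, -0.0849), radius l
arm 3 at φ=240.0°: (R−r)+L cos θ3 = 0.2383;  S3 = (-0.1191, -0.2064, -0.0688)
eliminate P² terms by subtracting sphere 1 from 2 and 3
linear system: -0.7224x+0.3895y = -0.0067−-0.0683z; -0.7358x+-0.4127y = -0.0029−-0.0362z
det = 0.5847;  x = 0.0067+-0.0723z,  y = -0.0048+0.0412z
into |P−S₁|² = l²: 1.0069z² + 0.1361z + -0.0412 = 0;  Δ = 0.1845;  z = -0.2808 or 0.1457 → z<0 root = -0.2808
x = 0.0270, y = -0.0164

(0.0270, -0.0164, -0.2808)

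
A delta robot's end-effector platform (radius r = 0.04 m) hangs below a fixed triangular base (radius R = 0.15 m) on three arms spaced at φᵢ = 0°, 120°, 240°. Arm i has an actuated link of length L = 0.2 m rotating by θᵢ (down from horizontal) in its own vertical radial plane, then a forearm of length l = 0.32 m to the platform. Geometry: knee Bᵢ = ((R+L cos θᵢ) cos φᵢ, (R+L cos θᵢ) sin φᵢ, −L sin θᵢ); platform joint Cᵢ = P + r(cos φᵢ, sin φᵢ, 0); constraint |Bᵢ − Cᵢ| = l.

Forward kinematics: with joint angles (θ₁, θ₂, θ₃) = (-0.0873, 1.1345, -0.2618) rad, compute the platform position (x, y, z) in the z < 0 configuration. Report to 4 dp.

O1 = (0.3092·cos0.0°, 0.3092·sin0.0°, 0.0174) = (0.3092, 0.0000, 0.0174)
O2 = (0.1945·cos120.0°, 0.1945·sin120.0°, -0.1813) = (-0.0973, 0.1685, -0.1813)
O3 = (0.3032·cos240.0°, 0.3032·sin240.0°, 0.0518) = (-0.1516, -0.2626, 0.0518)
eliminate P² terms by subtracting sphere 1 from 2 and 3
linear system: -0.8130x+0.3369y = -0.0252−-0.3974z; -0.9217x+-0.5251y = -0.0013−0.0687z
det = 0.7374;  x = 0.0186+-0.2516z,  y = -0.0301+0.5724z
into |P−O₁|² = l²: 1.3909z² + 0.0770z + -0.0167 = 0;  Δ = 0.0989;  z = -0.1407 or 0.0854 → z<0 root = -0.1407
x = 0.0540, y = -0.1106

(0.0540, -0.1106, -0.1407)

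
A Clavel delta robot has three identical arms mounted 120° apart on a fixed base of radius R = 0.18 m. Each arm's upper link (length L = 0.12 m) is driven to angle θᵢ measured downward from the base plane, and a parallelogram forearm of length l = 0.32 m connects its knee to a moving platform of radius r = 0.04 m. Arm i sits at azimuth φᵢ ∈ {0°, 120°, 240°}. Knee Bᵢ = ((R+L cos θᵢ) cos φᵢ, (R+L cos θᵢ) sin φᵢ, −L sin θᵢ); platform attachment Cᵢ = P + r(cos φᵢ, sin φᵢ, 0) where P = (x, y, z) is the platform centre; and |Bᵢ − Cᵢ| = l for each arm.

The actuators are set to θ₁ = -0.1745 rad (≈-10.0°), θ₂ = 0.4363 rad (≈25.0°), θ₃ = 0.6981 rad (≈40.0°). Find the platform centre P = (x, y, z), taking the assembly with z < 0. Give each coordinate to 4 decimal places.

O1 = (0.2582·cos0.0°, 0.2582·sin0.0°, 0.0208) = (0.2582, 0.0000, 0.0208)
arm 2 at φ=120.0°: ρ2 = 0.2488;  O2 = (-0.1244, 0.2154, -0.0507)
arm 3 at φ=240.0°: ρ3 = 0.2319;  O3 = (-0.1160, -0.2009, -0.0771)
eliminate P² terms by subtracting sphere 1 from 2 and 3
[-0.7651 0.4309 -0.1431]·P = -0.0026;  [-0.7483 -0.4017 -0.1959]·P = -0.0073
Cramer: x(z) = 0.0067-0.2253z;  y(z) = 0.0058-0.0680z
sphere 1 gives Az²+Bz+C=0 with A=1.0554, B=0.0709, C=-0.0387;  B²−4AC=0.1684;  roots -0.2280, 0.1608;  negative root z = -0.2280
x = 0.0581, y = 0.0213

(0.0581, 0.0213, -0.2280)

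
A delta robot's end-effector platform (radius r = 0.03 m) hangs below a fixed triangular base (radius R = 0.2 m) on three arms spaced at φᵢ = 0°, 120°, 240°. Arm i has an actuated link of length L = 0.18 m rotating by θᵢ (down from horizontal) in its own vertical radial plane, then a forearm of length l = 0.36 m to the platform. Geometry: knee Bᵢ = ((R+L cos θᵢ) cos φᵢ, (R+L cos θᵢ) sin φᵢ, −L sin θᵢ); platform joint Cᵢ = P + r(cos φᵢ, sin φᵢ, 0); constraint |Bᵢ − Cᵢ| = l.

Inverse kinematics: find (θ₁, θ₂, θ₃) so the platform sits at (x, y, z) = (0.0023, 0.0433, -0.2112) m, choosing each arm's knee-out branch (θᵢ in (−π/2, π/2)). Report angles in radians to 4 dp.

θ₁ = 0.4362, θ₂ = 0.1746, θ₃ = 0.6981

rotate P by −φ1: (0.0023, 0.0433, -0.2112)
  A cos θ + B sin θ = C:  0.1677·cos θ + -0.2112·sin θ = 0.0628
  θ1 = atan2(B,A) + arccos(C/0.2697) = 0.4362
φ2=120.0° → target in arm frame (0.0363, -0.0236)
  A=0.1337, B=-0.2112, C=(l²−L²−A²−y'²−z²)/(2L)=0.0949
  θ2 = atan2(B,A) + arccos(C/0.2499) = 0.1746
arm 3 (φ=240.0°): x'=-0.0386, y'=-0.0197
  e−x'=0.2086;  (l²−L²−(e−x')²−y'²−z²)/2L = 0.0241
  θ3 = atan2(B,A) + arccos(C/0.2969) = 0.6981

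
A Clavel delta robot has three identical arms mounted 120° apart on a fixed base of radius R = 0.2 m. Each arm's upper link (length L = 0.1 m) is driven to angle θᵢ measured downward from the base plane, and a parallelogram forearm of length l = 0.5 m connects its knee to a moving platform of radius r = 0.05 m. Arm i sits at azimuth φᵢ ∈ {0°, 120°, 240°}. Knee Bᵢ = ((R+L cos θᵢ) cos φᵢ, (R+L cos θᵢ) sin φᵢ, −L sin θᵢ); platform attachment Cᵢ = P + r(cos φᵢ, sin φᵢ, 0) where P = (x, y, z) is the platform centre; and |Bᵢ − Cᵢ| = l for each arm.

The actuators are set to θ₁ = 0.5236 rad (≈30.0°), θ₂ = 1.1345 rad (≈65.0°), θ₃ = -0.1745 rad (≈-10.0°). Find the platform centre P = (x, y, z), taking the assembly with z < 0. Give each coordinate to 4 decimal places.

centre 1 = (0.2366·cos0.0°, 0.2366·sin0.0°, -0.0500) = (0.2366, 0.0000, -0.0500)
φ2=120.0°: virtual centre (-0.0961, 0.1665, -0.0906), radius l
centre 3 = (0.2485·cos240.0°, 0.2485·sin240.0°, 0.0174) = (-0.1242, -0.2152, 0.0174)
|centre ₂|²−|centre ₁|² = -0.0133;  |centre ₃|²−|centre ₁|² = 0.0036
plane₁₂: -0.6655x+0.3330y+-0.0813z = -0.0133
Cramer: x(z) = 0.0086+0.0188z;  y(z) = -0.0227+0.2816z
sphere 1 gives Az²+Bz+C=0 with A=1.0796, B=0.0786, C=-0.1950;  B²−4AC=0.8483;  roots -0.4630, 0.3901;  negative root z = -0.4630
x = -0.0001, y = -0.1531

(-0.0001, -0.1531, -0.4630)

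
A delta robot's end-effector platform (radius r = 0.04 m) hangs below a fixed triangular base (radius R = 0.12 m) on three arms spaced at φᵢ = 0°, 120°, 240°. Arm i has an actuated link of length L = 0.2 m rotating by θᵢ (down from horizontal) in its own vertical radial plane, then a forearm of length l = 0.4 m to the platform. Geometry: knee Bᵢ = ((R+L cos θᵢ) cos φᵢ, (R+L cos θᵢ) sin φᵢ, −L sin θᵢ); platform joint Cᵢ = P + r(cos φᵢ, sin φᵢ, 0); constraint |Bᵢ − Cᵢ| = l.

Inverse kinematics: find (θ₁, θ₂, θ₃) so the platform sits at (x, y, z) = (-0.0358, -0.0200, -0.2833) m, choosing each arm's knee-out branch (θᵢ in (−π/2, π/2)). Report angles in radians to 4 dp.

arm 1 (φ=0.0°): x'=-0.0358, y'=-0.0200
  e−x'=0.1158;  (l²−L²−(e−x')²−y'²−z²)/2L = 0.0648
  γ=atan2(-0.2833,0.1158)=-1.1828;  ψ=arccos(0.2118)=1.3574;  θ1=γ+ψ≈0.1746
arm 2 (φ=120.0°): x'=0.0006, y'=0.0410
  A=0.0794, B=-0.2833, C=(l²−L²−A²−y'²−z²)/(2L)=0.0794
  γ=atan2(-0.2833,0.0794)=-1.2975;  ψ=arccos(0.2698)=1.2976;  θ2=γ+ψ≈0.0001
rotate P by −φ3: (0.0352, -0.0210, -0.2833)
  e−x'=0.0448;  (l²−L²−(e−x')²−y'²−z²)/2L = 0.0932
  √(A²+B²)=0.2868;  θ3 = -1.4140+1.2397 ≈ -0.1743

θ₁ = 0.1746, θ₂ = 0.0001, θ₃ = -0.1743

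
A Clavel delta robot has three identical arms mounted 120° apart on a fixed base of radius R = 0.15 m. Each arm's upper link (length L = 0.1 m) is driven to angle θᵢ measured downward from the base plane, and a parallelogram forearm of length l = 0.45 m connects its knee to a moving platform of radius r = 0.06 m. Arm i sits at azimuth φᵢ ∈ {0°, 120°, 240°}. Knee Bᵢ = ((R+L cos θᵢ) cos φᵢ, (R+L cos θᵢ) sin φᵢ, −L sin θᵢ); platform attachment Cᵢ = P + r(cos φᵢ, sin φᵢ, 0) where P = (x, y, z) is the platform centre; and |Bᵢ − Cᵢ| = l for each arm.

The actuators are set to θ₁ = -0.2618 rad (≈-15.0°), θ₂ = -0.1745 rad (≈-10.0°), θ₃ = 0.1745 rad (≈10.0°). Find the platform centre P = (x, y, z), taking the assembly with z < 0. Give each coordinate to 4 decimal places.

φ1=0.0°: virtual centre (0.1866, 0.0000, 0.0259), radius l
φ2=120.0°: virtual centre (-0.0942, 0.1632, 0.0174), radius l
arm 3 at φ=240.0°: e+L cos θ3 = 0.1885;  S3 = (-0.0942, -0.1632, -0.0174)
subtract pairs → two planes through P
linear system: -0.5617x+0.3265y = 0.0003−-0.0170z; -0.5617x+-0.3265y = 0.0003−-0.0865z
Cramer: x(z) = -0.0006-0.0922z;  y(z) = 0.0000-0.1064z
into |P−S₁|² = l²: 1.0198z² + -0.0173z + -0.1668 = 0;  Δ = 0.6807;  z = -0.3960 or 0.4130 → z<0 root = -0.3960
x = 0.0359, y = 0.0421

(0.0359, 0.0421, -0.3960)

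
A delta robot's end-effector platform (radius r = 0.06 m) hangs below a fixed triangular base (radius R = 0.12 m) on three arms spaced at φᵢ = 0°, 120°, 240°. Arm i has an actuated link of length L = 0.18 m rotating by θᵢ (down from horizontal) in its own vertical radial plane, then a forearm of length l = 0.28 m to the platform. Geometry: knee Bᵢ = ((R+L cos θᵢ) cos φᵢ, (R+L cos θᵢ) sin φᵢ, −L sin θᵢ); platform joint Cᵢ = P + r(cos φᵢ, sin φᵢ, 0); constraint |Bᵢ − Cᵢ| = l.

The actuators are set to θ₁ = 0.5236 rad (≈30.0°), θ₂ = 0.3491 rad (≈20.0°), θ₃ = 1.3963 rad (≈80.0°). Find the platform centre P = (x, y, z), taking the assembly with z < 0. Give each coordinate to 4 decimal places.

arm 1 at φ=0.0°: (R−r)+L cos θ1 = 0.2159;  O1 = (0.2159, 0.0000, -0.0900)
arm 2 at φ=120.0°: (R−r)+L cos θ2 = 0.2291;  O2 = (-0.1146, 0.1984, -0.0616)
O3 = (0.0913·cos240.0°, 0.0913·sin240.0°, -0.1773) = (-0.0456, -0.0790, -0.1773)
eliminate P² terms by subtracting sphere 1 from 2 and 3
linear system: -0.6609x+0.3969y = 0.0016−0.0569z; -0.5230x+-0.1580y = -0.0150−-0.1745z
det = 0.3120;  x = 0.0182+-0.1932z,  y = 0.0343+-0.4650z
into |P−O₁|² = l²: 1.2535z² + 0.2244z + -0.0300 = 0;  Δ = 0.2010;  z = -0.2684 or 0.0893 → z<0 root = -0.2684
x = 0.0701, y = 0.1591

(0.0701, 0.1591, -0.2684)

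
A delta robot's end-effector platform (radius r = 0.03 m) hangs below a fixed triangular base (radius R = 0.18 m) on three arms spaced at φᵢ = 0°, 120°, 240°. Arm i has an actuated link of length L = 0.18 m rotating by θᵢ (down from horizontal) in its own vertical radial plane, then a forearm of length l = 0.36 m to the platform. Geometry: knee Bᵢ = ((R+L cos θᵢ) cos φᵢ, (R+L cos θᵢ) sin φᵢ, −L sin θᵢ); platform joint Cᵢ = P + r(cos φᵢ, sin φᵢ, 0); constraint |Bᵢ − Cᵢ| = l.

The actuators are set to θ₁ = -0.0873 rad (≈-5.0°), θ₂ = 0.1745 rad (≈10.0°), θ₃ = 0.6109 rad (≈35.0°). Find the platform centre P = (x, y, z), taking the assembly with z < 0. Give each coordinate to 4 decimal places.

O1 = (0.3293·cos0.0°, 0.3293·sin0.0°, 0.0157) = (0.3293, 0.0000, 0.0157)
O2 = (0.3273·cos120.0°, 0.3273·sin120.0°, -0.0313) = (-0.1636, 0.2834, -0.0313)
O3 = (0.2974·cos240.0°, 0.2974·sin240.0°, -0.1032) = (-0.1487, -0.2576, -0.1032)
subtract pairs → two planes through P
linear system: -0.9859x+0.5668y = -0.0006−-0.0939z; -0.9561x+-0.5152y = -0.0096−-0.2379z
det = 1.0499;  x = 0.0055+-0.1745z,  y = 0.0084+-0.1379z
quadratic in z: (1.0495)z²+(0.0793)z+(-0.0244)=0, √Δ=0.3297 → z ∈ {-0.1949, 0.1193}; z = -0.1949 (taking z<0)
x = 0.0395, y = 0.0353

(0.0395, 0.0353, -0.1949)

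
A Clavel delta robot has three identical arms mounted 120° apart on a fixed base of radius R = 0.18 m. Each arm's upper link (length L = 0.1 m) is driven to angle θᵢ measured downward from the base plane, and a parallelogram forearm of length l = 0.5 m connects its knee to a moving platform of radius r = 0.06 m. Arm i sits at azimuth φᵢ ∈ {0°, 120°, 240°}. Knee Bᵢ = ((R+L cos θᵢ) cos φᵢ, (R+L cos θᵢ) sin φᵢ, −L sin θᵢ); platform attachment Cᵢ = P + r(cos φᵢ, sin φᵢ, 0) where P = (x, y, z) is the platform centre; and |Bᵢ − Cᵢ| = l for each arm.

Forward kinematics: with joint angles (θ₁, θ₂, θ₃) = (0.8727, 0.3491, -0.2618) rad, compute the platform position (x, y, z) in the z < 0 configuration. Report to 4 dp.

φ1=0.0°: virtual centre (0.1843, 0.0000, -0.0766), radius l
φ2=120.0°: virtual centre (-0.1070, 0.1853, -0.0342), radius l
S3 = (0.2166·cos240.0°, 0.2166·sin240.0°, 0.0259) = (-0.1083, -0.1876, 0.0259)
subtract pairs → two planes through P
[-0.5825 0.3706 0.0848]·P = 0.0071;  [-0.5851 -0.3751 0.2050]·P = 0.0078
det = 0.4354;  x = -0.0127+0.2475z,  y = -0.0008+0.1603z
sphere 1 gives Az²+Bz+C=0 with A=1.0870, B=0.0554, C=-0.2053;  B²−4AC=0.8958;  roots -0.4608, 0.4099;  negative root z = -0.4608
x = -0.1268, y = -0.0747

(-0.1268, -0.0747, -0.4608)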